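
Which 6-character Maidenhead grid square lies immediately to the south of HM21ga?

HM20gx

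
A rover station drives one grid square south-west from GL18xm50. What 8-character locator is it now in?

GL18xl49

Longitude extended square 5; −1 → 4.
Latitude extended square 0; −1 → -1, wraps to 9, carry into subsquare.
Latitude subsquare m = 12; −1 → 11 = l.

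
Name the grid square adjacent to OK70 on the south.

OJ79

Latitude square 0; −1 → -1, wraps to 9, carry into field.
Latitude field K = 10; −1 → 9 = J.
The longitude characters are unchanged.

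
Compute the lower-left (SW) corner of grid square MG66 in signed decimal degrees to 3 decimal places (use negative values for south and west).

-24.000, 72.000

Field M=12, G=6: +12·20° lon, +6·10° lat → SW at lon 60°, lat -30°.
Square 6, 6: +6·2° lon, +6·1° lat → SW at lon 72°, lat -24°.
latitude -24.000, longitude 72.000.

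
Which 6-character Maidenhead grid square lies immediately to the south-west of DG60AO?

DG50xn

Longitude subsquare a = 0; −1 → -1, wraps to 23 = x, carry into square.
Longitude square 6; −1 → 5.
Latitude subsquare o = 14; −1 → 13 = n.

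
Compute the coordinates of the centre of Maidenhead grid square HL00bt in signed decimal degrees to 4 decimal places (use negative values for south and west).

20.8125, -39.8750

Field H=7, L=11: +7·20° lon, +11·10° lat → SW at lon -40°, lat 20°.
Square 0, 0: +0·2° lon, +0·1° lat → SW at lon -40°, lat 20°.
Subsquare b=1, t=19: +1·0.0833333° lon, +19·0.0416667° lat → SW at lon -39.9167°, lat 20.7917°.
Cell spans 0.0833333° lon × 0.0416667° lat. Centre is SW corner plus half of each.
latitude 20.8125, longitude -39.8750.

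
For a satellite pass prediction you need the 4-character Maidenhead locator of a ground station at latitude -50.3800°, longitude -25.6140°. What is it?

Offset from 180°W / 90°S: lon 154.39°, lat 39.62°.
Field: 154.39/20 → 7 → H, 39.62/10 → 3 → D; chars HD.
Square: 14.39/2 → 7, 9.62/1 → 9; chars 79.

HD79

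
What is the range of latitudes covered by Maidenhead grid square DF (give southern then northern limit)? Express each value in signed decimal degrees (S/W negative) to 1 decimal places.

Field D=3, F=5: +3·20° lon, +5·10° lat → SW at lon -120°, lat -40°.
Cell spans 20° lon × 10° lat.
south -40.0, north -30.0.

-40.0, -30.0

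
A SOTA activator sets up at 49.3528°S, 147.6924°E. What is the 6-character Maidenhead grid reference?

Add 180° to longitude and 90° to latitude: 327.6924, 40.6472.
Field (20°×10°, letters A–R): lon ⌊327.6924/20⌋ = 16 → Q; lat ⌊40.6472/10⌋ = 4 → E.
Square (2°×1°, digits 0–9): lon ⌊7.6924/2⌋ = 3; lat ⌊0.6472/1⌋ = 0.
Subsquare (5′×2.5′, letters a–x): lon ⌊1.6924/0.0833333⌋ = 20 → u; lat ⌊0.6472/0.0416667⌋ = 15 → p.

QE30up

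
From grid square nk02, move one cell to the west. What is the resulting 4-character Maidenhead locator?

Longitude square 0; −1 → -1, wraps to 9, carry into field.
Longitude field N = 13; −1 → 12 = M.
The latitude characters are unchanged.

MK92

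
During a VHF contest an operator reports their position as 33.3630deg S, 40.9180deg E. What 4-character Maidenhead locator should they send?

LF06

Offset from 180°W / 90°S: lon 220.92°, lat 56.64°.
Field: lon ⌊220.92/20⌋ = 11 → L; lat ⌊56.64/10⌋ = 5 → F.
Square: lon ⌊0.92/2⌋ = 0; lat ⌊6.64/1⌋ = 6.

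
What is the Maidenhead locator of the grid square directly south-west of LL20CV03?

Longitude extended square 0; −1 → -1, wraps to 9, carry into subsquare.
Longitude subsquare c = 2; −1 → 1 = b.
Latitude extended square 3; −1 → 2.

LL20bv92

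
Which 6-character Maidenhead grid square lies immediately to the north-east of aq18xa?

AQ28ab

Longitude subsquare x = 23; +1 → 24, wraps to 0 = a, carry into square.
Longitude square 1; +1 → 2.
Latitude subsquare a = 0; +1 → 1 = b.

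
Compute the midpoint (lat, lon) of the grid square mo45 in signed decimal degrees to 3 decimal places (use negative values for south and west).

55.500, 69.000

Field M=12, O=14: +12·20° lon, +14·10° lat → SW at lon 60°, lat 50°.
Square 4, 5: +4·2° lon, +5·1° lat → SW at lon 68°, lat 55°.
Cell spans 2° lon × 1° lat. Centre is SW corner plus half of each.
latitude 55.500, longitude 69.000.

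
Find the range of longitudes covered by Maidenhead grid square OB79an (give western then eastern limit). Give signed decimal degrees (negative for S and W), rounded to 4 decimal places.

114.0000, 114.0833

Field O=14, B=1: +14·20° lon, +1·10° lat → SW at lon 100°, lat -80°.
Square 7, 9: +7·2° lon, +9·1° lat → SW at lon 114°, lat -71°.
Subsquare a=0, n=13: +0·0.0833333° lon, +13·0.0416667° lat → SW at lon 114°, lat -70.4583°.
Cell spans 0.0833333° lon × 0.0416667° lat.
west 114.0000, east 114.0833.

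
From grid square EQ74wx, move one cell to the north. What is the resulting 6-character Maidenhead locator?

EQ75wa

Latitude subsquare x = 23; +1 → 24, wraps to 0 = a, carry into square.
Latitude square 4; +1 → 5.
The longitude characters are unchanged.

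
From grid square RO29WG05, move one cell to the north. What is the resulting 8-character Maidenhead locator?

Latitude extended square 5; +1 → 6.
The longitude characters are unchanged.

RO29wg06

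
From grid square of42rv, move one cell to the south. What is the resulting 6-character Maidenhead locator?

OF42ru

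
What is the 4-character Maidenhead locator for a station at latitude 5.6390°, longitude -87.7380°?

EJ65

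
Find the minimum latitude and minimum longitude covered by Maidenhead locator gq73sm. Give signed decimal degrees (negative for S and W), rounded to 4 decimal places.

Field G=6, Q=16: +6·20° lon, +16·10° lat → SW at lon -60°, lat 70°.
Square 7, 3: +7·2° lon, +3·1° lat → SW at lon -46°, lat 73°.
Subsquare s=18, m=12: +18·0.0833333° lon, +12·0.0416667° lat → SW at lon -44.5°, lat 73.5°.
latitude 73.5000, longitude -44.5000.

73.5000, -44.5000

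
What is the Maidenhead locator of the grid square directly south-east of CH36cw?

CH36dv

Longitude subsquare c = 2; +1 → 3 = d.
Latitude subsquare w = 22; −1 → 21 = v.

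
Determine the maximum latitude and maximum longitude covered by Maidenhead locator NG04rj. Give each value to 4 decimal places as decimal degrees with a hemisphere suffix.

25.5833° S, 81.5000° E

Field N=13, G=6: +13·20° lon, +6·10° lat → SW at lon 80°, lat -30°.
Square 0, 4: +0·2° lon, +4·1° lat → SW at lon 80°, lat -26°.
Subsquare r=17, j=9: +17·0.0833333° lon, +9·0.0416667° lat → SW at lon 81.4167°, lat -25.625°.
Cell spans 0.0833333° lon × 0.0416667° lat. NE corner is SW corner plus one full cell.
latitude 25.5833° S, longitude 81.5000° E.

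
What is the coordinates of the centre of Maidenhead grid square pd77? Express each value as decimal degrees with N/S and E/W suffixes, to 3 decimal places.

Field P=15, D=3: +15·20° lon, +3·10° lat → SW at lon 120°, lat -60°.
Square 7, 7: +7·2° lon, +7·1° lat → SW at lon 134°, lat -53°.
Cell spans 2° lon × 1° lat. Centre is SW corner plus half of each.
latitude 52.500° S, longitude 135.000° E.

52.500° S, 135.000° E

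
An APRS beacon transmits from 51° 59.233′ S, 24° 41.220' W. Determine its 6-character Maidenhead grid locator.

HD78pa

Shift to the Maidenhead origin (180°W, 90°S): lon 155.3130, lat 38.0128.
Field: 155.3130/20 → 7 → H, 38.0128/10 → 3 → D; chars HD.
Square: 15.3130/2 → 7, 8.0128/1 → 8; chars 78.
Subsquare: 1.3130/0.0833333 → 15 → p, 0.0128/0.0416667 → 0 → a; chars pa.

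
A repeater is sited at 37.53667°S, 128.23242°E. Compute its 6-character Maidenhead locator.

Shift to the Maidenhead origin (180°W, 90°S): lon 308.2324, lat 52.4633.
Field: lon ⌊308.2324/20⌋ = 15 → P; lat ⌊52.4633/10⌋ = 5 → F.
Square: lon ⌊8.2324/2⌋ = 4; lat ⌊2.4633/1⌋ = 2.
Subsquare: lon ⌊0.2324/0.0833333⌋ = 2 → c; lat ⌊0.4633/0.0416667⌋ = 11 → l.

PF42cl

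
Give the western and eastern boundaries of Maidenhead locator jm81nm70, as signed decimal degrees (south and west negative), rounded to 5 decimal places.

Field J=9, M=12: +9·20° lon, +12·10° lat → SW at lon 0°, lat 30°.
Square 8, 1: +8·2° lon, +1·1° lat → SW at lon 16°, lat 31°.
Subsquare n=13, m=12: +13·0.0833333° lon, +12·0.0416667° lat → SW at lon 17.0833°, lat 31.5°.
Extended square 7, 0: +7·0.00833333° lon, +0·0.00416667° lat → SW at lon 17.1417°, lat 31.5°.
Cell spans 0.00833333° lon × 0.00416667° lat.
west 17.14167, east 17.15000.

17.14167, 17.15000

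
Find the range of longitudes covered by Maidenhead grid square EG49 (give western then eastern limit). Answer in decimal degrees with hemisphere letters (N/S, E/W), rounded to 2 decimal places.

92.00° W, 90.00° W

Field E=4, G=6: +4·20° lon, +6·10° lat → SW at lon -100°, lat -30°.
Square 4, 9: +4·2° lon, +9·1° lat → SW at lon -92°, lat -21°.
Cell spans 2° lon × 1° lat.
west 92.00° W, east 90.00° W.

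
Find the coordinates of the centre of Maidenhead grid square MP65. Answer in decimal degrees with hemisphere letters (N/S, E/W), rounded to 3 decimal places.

65.500° N, 73.000° E

Field M=12, P=15: +12·20° lon, +15·10° lat → SW at lon 60°, lat 60°.
Square 6, 5: +6·2° lon, +5·1° lat → SW at lon 72°, lat 65°.
Cell spans 2° lon × 1° lat. Centre is SW corner plus half of each.
latitude 65.500° N, longitude 73.000° E.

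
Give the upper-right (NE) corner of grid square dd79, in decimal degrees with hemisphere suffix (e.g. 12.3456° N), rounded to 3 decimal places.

Field D=3, D=3: +3·20° lon, +3·10° lat → SW at lon -120°, lat -60°.
Square 7, 9: +7·2° lon, +9·1° lat → SW at lon -106°, lat -51°.
Cell spans 2° lon × 1° lat. NE corner is SW corner plus one full cell.
latitude 50.000° S, longitude 104.000° W.

50.000° S, 104.000° W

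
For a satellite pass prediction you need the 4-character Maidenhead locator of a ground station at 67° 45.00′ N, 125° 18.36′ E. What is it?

Offset from 180°W / 90°S: lon 305.31°, lat 157.75°.
Field (20°×10°, letters A–R): 305.31/20 → 15 → P, 157.75/10 → 15 → P; chars PP.
Square (2°×1°, digits 0–9): 5.31/2 → 2, 7.75/1 → 7; chars 27.

PP27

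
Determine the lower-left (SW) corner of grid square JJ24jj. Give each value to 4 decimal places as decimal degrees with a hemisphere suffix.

4.3750° N, 4.7500° E

Field J=9, J=9: +9·20° lon, +9·10° lat → SW at lon 0°, lat 0°.
Square 2, 4: +2·2° lon, +4·1° lat → SW at lon 4°, lat 4°.
Subsquare j=9, j=9: +9·0.0833333° lon, +9·0.0416667° lat → SW at lon 4.75°, lat 4.375°.
latitude 4.3750° N, longitude 4.7500° E.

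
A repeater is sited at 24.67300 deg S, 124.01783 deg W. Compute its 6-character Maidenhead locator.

Add 180° to longitude and 90° to latitude: 55.9822, 65.3270.
Field: lon ⌊55.9822/20⌋ = 2 → C; lat ⌊65.3270/10⌋ = 6 → G.
Square: lon ⌊15.9822/2⌋ = 7; lat ⌊5.3270/1⌋ = 5.
Subsquare: lon ⌊1.9822/0.0833333⌋ = 23 → x; lat ⌊0.3270/0.0416667⌋ = 7 → h.

CG75xh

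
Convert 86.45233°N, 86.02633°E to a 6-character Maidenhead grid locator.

NR36ak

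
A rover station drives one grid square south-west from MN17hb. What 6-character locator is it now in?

Longitude subsquare h = 7; −1 → 6 = g.
Latitude subsquare b = 1; −1 → 0 = a.

MN17ga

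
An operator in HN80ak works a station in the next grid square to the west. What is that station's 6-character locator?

Longitude subsquare a = 0; −1 → -1, wraps to 23 = x, carry into square.
Longitude square 8; −1 → 7.
The latitude characters are unchanged.

HN70xk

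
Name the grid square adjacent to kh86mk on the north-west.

Longitude subsquare m = 12; −1 → 11 = l.
Latitude subsquare k = 10; +1 → 11 = l.

KH86ll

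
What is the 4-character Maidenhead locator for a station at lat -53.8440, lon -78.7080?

Add 180° to longitude and 90° to latitude: 101.29, 36.16.
Field: lon ⌊101.29/20⌋ = 5 → F; lat ⌊36.16/10⌋ = 3 → D.
Square: lon ⌊1.29/2⌋ = 0; lat ⌊6.16/1⌋ = 6.

FD06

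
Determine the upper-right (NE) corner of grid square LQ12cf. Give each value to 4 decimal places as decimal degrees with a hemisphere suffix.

72.2500° N, 42.2500° E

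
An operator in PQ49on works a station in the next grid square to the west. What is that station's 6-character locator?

Longitude subsquare o = 14; −1 → 13 = n.
The latitude characters are unchanged.

PQ49nn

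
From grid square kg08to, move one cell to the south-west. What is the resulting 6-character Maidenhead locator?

Longitude subsquare t = 19; −1 → 18 = s.
Latitude subsquare o = 14; −1 → 13 = n.

KG08sn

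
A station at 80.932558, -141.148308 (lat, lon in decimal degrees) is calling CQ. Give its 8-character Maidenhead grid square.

Offset from 180°W / 90°S: lon 38.85169°, lat 170.93256°.
Field (20°×10°, letters A–R): lon ⌊38.85169/20⌋ = 1 → B; lat ⌊170.93256/10⌋ = 17 → R.
Square (2°×1°, digits 0–9): lon ⌊18.85169/2⌋ = 9; lat ⌊0.93256/1⌋ = 0.
Subsquare (5′×2.5′, letters a–x): lon ⌊0.85169/0.0833333⌋ = 10 → k; lat ⌊0.93256/0.0416667⌋ = 22 → w.
Extended square (30″×15″, digits 0–9): lon ⌊0.01836/0.00833333⌋ = 2; lat ⌊0.01589/0.00416667⌋ = 3.

BR90kw23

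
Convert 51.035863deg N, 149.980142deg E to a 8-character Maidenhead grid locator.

QO41xa78

Offset from 180°W / 90°S: lon 329.98014°, lat 141.03586°.
Field (20°×10°, letters A–R): lon ⌊329.98014/20⌋ = 16 → Q; lat ⌊141.03586/10⌋ = 14 → O.
Square (2°×1°, digits 0–9): lon ⌊9.98014/2⌋ = 4; lat ⌊1.03586/1⌋ = 1.
Subsquare (5′×2.5′, letters a–x): lon ⌊1.98014/0.0833333⌋ = 23 → x; lat ⌊0.03586/0.0416667⌋ = 0 → a.
Extended square (30″×15″, digits 0–9): lon ⌊0.06348/0.00833333⌋ = 7; lat ⌊0.03586/0.00416667⌋ = 8.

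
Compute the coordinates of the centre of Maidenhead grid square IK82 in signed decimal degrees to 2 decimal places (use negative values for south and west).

12.50, -3.00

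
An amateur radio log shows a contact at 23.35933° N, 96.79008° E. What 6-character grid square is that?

NL83ji

Shift to the Maidenhead origin (180°W, 90°S): lon 276.7901, lat 113.3593.
Field (20°×10°, letters A–R): 276.7901/20 → 13 → N, 113.3593/10 → 11 → L; chars NL.
Square (2°×1°, digits 0–9): 16.7901/2 → 8, 3.3593/1 → 3; chars 83.
Subsquare (5′×2.5′, letters a–x): 0.7901/0.0833333 → 9 → j, 0.3593/0.0416667 → 8 → i; chars ji.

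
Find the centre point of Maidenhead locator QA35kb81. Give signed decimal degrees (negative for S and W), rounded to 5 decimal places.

-84.95208, 146.90417

Field Q=16, A=0: +16·20° lon, +0·10° lat → SW at lon 140°, lat -90°.
Square 3, 5: +3·2° lon, +5·1° lat → SW at lon 146°, lat -85°.
Subsquare k=10, b=1: +10·0.0833333° lon, +1·0.0416667° lat → SW at lon 146.833°, lat -84.9583°.
Extended square 8, 1: +8·0.00833333° lon, +1·0.00416667° lat → SW at lon 146.9°, lat -84.9542°.
Cell spans 0.00833333° lon × 0.00416667° lat. Centre is SW corner plus half of each.
latitude -84.95208, longitude 146.90417.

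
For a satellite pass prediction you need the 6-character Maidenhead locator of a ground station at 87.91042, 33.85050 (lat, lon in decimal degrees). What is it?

Shift to the Maidenhead origin (180°W, 90°S): lon 213.8505, lat 177.9104.
Field: 213.8505/20 → 10 → K, 177.9104/10 → 17 → R; chars KR.
Square: 13.8505/2 → 6, 7.9104/1 → 7; chars 67.
Subsquare: 1.8505/0.0833333 → 22 → w, 0.9104/0.0416667 → 21 → v; chars wv.

KR67wv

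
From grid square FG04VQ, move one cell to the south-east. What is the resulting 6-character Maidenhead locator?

FG04wp

Longitude subsquare v = 21; +1 → 22 = w.
Latitude subsquare q = 16; −1 → 15 = p.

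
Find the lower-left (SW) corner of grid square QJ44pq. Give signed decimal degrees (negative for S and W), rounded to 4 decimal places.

4.6667, 149.2500

Field Q=16, J=9: +16·20° lon, +9·10° lat → SW at lon 140°, lat 0°.
Square 4, 4: +4·2° lon, +4·1° lat → SW at lon 148°, lat 4°.
Subsquare p=15, q=16: +15·0.0833333° lon, +16·0.0416667° lat → SW at lon 149.25°, lat 4.66667°.
latitude 4.6667, longitude 149.2500.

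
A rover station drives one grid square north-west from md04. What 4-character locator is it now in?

Longitude square 0; −1 → -1, wraps to 9, carry into field.
Longitude field M = 12; −1 → 11 = L.
Latitude square 4; +1 → 5.

LD95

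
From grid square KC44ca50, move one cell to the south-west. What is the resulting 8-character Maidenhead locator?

KC43cx49

Longitude extended square 5; −1 → 4.
Latitude extended square 0; −1 → -1, wraps to 9, carry into subsquare.
Latitude subsquare a = 0; −1 → -1, wraps to 23 = x, carry into square.
Latitude square 4; −1 → 3.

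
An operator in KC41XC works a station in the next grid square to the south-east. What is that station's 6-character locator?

KC51ab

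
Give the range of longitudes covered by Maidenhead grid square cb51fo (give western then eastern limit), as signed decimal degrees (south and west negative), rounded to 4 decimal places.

-129.5833, -129.5000

Field C=2, B=1: +2·20° lon, +1·10° lat → SW at lon -140°, lat -80°.
Square 5, 1: +5·2° lon, +1·1° lat → SW at lon -130°, lat -79°.
Subsquare f=5, o=14: +5·0.0833333° lon, +14·0.0416667° lat → SW at lon -129.583°, lat -78.4167°.
Cell spans 0.0833333° lon × 0.0416667° lat.
west -129.5833, east -129.5000.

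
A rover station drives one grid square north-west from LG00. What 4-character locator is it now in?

Longitude square 0; −1 → -1, wraps to 9, carry into field.
Longitude field L = 11; −1 → 10 = K.
Latitude square 0; +1 → 1.

KG91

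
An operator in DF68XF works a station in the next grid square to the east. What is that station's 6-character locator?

Longitude subsquare x = 23; +1 → 24, wraps to 0 = a, carry into square.
Longitude square 6; +1 → 7.
The latitude characters are unchanged.

DF78af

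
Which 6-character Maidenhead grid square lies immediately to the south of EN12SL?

EN12sk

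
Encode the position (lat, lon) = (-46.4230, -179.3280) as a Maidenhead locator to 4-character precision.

Shift to the Maidenhead origin (180°W, 90°S): lon 0.67, lat 43.58.
Field: lon ⌊0.67/20⌋ = 0 → A; lat ⌊43.58/10⌋ = 4 → E.
Square: lon ⌊0.67/2⌋ = 0; lat ⌊3.58/1⌋ = 3.

AE03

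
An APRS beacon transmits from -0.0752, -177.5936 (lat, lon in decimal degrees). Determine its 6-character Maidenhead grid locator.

AI19ew

Add 180° to longitude and 90° to latitude: 2.4064, 89.9248.
Field (20°×10°, letters A–R): lon ⌊2.4064/20⌋ = 0 → A; lat ⌊89.9248/10⌋ = 8 → I.
Square (2°×1°, digits 0–9): lon ⌊2.4064/2⌋ = 1; lat ⌊9.9248/1⌋ = 9.
Subsquare (5′×2.5′, letters a–x): lon ⌊0.4064/0.0833333⌋ = 4 → e; lat ⌊0.9248/0.0416667⌋ = 22 → w.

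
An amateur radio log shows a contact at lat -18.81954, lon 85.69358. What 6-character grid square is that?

Shift to the Maidenhead origin (180°W, 90°S): lon 265.6936, lat 71.1805.
Field: 265.6936/20 → 13 → N, 71.1805/10 → 7 → H; chars NH.
Square: 5.6936/2 → 2, 1.1805/1 → 1; chars 21.
Subsquare: 1.6936/0.0833333 → 20 → u, 0.1805/0.0416667 → 4 → e; chars ue.

NH21ue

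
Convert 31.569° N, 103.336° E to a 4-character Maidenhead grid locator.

OM11

Shift to the Maidenhead origin (180°W, 90°S): lon 283.34, lat 121.57.
Field: lon ⌊283.34/20⌋ = 14 → O; lat ⌊121.57/10⌋ = 12 → M.
Square: lon ⌊3.34/2⌋ = 1; lat ⌊1.57/1⌋ = 1.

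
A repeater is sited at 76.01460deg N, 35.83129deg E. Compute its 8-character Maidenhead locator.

KQ76va93

Add 180° to longitude and 90° to latitude: 215.83129, 166.01460.
Field: lon ⌊215.83129/20⌋ = 10 → K; lat ⌊166.01460/10⌋ = 16 → Q.
Square: lon ⌊15.83129/2⌋ = 7; lat ⌊6.01460/1⌋ = 6.
Subsquare: lon ⌊1.83129/0.0833333⌋ = 21 → v; lat ⌊0.01460/0.0416667⌋ = 0 → a.
Extended square: lon ⌊0.08129/0.00833333⌋ = 9; lat ⌊0.01460/0.00416667⌋ = 3.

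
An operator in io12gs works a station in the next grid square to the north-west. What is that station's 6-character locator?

IO12ft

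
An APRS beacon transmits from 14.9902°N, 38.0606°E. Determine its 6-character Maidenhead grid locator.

KK94ax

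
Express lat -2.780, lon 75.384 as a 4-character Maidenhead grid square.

Add 180° to longitude and 90° to latitude: 255.38, 87.22.
Field: lon ⌊255.38/20⌋ = 12 → M; lat ⌊87.22/10⌋ = 8 → I.
Square: lon ⌊15.38/2⌋ = 7; lat ⌊7.22/1⌋ = 7.

MI77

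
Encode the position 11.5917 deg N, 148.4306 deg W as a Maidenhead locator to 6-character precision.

Add 180° to longitude and 90° to latitude: 31.5694, 101.5917.
Field: lon ⌊31.5694/20⌋ = 1 → B; lat ⌊101.5917/10⌋ = 10 → K.
Square: lon ⌊11.5694/2⌋ = 5; lat ⌊1.5917/1⌋ = 1.
Subsquare: lon ⌊1.5694/0.0833333⌋ = 18 → s; lat ⌊0.5917/0.0416667⌋ = 14 → o.

BK51so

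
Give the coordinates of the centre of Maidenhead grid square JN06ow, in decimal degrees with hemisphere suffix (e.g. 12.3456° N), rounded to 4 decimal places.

Field J=9, N=13: +9·20° lon, +13·10° lat → SW at lon 0°, lat 40°.
Square 0, 6: +0·2° lon, +6·1° lat → SW at lon 0°, lat 46°.
Subsquare o=14, w=22: +14·0.0833333° lon, +22·0.0416667° lat → SW at lon 1.16667°, lat 46.9167°.
Cell spans 0.0833333° lon × 0.0416667° lat. Centre is SW corner plus half of each.
latitude 46.9375° N, longitude 1.2083° E.

46.9375° N, 1.2083° E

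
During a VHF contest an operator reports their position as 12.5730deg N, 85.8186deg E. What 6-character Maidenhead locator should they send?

NK22vn

Shift to the Maidenhead origin (180°W, 90°S): lon 265.8186, lat 102.5730.
Field: lon ⌊265.8186/20⌋ = 13 → N; lat ⌊102.5730/10⌋ = 10 → K.
Square: lon ⌊5.8186/2⌋ = 2; lat ⌊2.5730/1⌋ = 2.
Subsquare: lon ⌊1.8186/0.0833333⌋ = 21 → v; lat ⌊0.5730/0.0416667⌋ = 13 → n.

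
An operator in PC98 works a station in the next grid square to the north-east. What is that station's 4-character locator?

Longitude square 9; +1 → 10, wraps to 0, carry into field.
Longitude field P = 15; +1 → 16 = Q.
Latitude square 8; +1 → 9.

QC09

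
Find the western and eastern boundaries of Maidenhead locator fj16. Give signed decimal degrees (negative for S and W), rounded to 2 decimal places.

Field F=5, J=9: +5·20° lon, +9·10° lat → SW at lon -80°, lat 0°.
Square 1, 6: +1·2° lon, +6·1° lat → SW at lon -78°, lat 6°.
Cell spans 2° lon × 1° lat.
west -78.00, east -76.00.

-78.00, -76.00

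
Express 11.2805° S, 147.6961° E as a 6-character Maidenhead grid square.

QH38ur

Add 180° to longitude and 90° to latitude: 327.6961, 78.7195.
Field: lon ⌊327.6961/20⌋ = 16 → Q; lat ⌊78.7195/10⌋ = 7 → H.
Square: lon ⌊7.6961/2⌋ = 3; lat ⌊8.7195/1⌋ = 8.
Subsquare: lon ⌊1.6961/0.0833333⌋ = 20 → u; lat ⌊0.7195/0.0416667⌋ = 17 → r.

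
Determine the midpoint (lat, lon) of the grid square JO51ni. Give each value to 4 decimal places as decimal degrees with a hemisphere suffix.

51.3542° N, 11.1250° E

Field J=9, O=14: +9·20° lon, +14·10° lat → SW at lon 0°, lat 50°.
Square 5, 1: +5·2° lon, +1·1° lat → SW at lon 10°, lat 51°.
Subsquare n=13, i=8: +13·0.0833333° lon, +8·0.0416667° lat → SW at lon 11.0833°, lat 51.3333°.
Cell spans 0.0833333° lon × 0.0416667° lat. Centre is SW corner plus half of each.
latitude 51.3542° N, longitude 11.1250° E.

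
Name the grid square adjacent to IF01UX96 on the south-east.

Longitude extended square 9; +1 → 10, wraps to 0, carry into subsquare.
Longitude subsquare u = 20; +1 → 21 = v.
Latitude extended square 6; −1 → 5.

IF01vx05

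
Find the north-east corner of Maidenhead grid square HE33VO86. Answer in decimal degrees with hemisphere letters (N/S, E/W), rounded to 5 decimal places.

46.38750° S, 32.17500° W

Field H=7, E=4: +7·20° lon, +4·10° lat → SW at lon -40°, lat -50°.
Square 3, 3: +3·2° lon, +3·1° lat → SW at lon -34°, lat -47°.
Subsquare v=21, o=14: +21·0.0833333° lon, +14·0.0416667° lat → SW at lon -32.25°, lat -46.4167°.
Extended square 8, 6: +8·0.00833333° lon, +6·0.00416667° lat → SW at lon -32.1833°, lat -46.3917°.
Cell spans 0.00833333° lon × 0.00416667° lat. NE corner is SW corner plus one full cell.
latitude 46.38750° S, longitude 32.17500° W.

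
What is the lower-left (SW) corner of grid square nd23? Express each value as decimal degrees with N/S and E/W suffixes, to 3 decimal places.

57.000° S, 84.000° E

Field N=13, D=3: +13·20° lon, +3·10° lat → SW at lon 80°, lat -60°.
Square 2, 3: +2·2° lon, +3·1° lat → SW at lon 84°, lat -57°.
latitude 57.000° S, longitude 84.000° E.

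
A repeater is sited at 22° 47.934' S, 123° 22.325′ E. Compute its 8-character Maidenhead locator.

PG17qe48

Shift to the Maidenhead origin (180°W, 90°S): lon 303.37208, lat 67.20110.
Field: 303.37208/20 → 15 → P, 67.20110/10 → 6 → G; chars PG.
Square: 3.37208/2 → 1, 7.20110/1 → 7; chars 17.
Subsquare: 1.37208/0.0833333 → 16 → q, 0.20110/0.0416667 → 4 → e; chars qe.
Extended square: 0.03875/0.00833333 → 4, 0.03443/0.00416667 → 8; chars 48.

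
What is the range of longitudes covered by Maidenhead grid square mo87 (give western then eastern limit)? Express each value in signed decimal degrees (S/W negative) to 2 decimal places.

Field M=12, O=14: +12·20° lon, +14·10° lat → SW at lon 60°, lat 50°.
Square 8, 7: +8·2° lon, +7·1° lat → SW at lon 76°, lat 57°.
Cell spans 2° lon × 1° lat.
west 76.00, east 78.00.

76.00, 78.00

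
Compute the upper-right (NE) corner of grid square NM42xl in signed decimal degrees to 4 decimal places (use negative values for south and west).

Field N=13, M=12: +13·20° lon, +12·10° lat → SW at lon 80°, lat 30°.
Square 4, 2: +4·2° lon, +2·1° lat → SW at lon 88°, lat 32°.
Subsquare x=23, l=11: +23·0.0833333° lon, +11·0.0416667° lat → SW at lon 89.9167°, lat 32.4583°.
Cell spans 0.0833333° lon × 0.0416667° lat. NE corner is SW corner plus one full cell.
latitude 32.5000, longitude 90.0000.

32.5000, 90.0000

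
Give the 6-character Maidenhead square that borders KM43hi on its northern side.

Latitude subsquare i = 8; +1 → 9 = j.
The longitude characters are unchanged.

KM43hj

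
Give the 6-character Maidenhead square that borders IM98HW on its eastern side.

IM98iw

Longitude subsquare h = 7; +1 → 8 = i.
The latitude characters are unchanged.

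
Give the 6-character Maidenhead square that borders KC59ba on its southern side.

KC58bx

Latitude subsquare a = 0; −1 → -1, wraps to 23 = x, carry into square.
Latitude square 9; −1 → 8.
The longitude characters are unchanged.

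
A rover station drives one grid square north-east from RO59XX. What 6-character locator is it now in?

Longitude subsquare x = 23; +1 → 24, wraps to 0 = a, carry into square.
Longitude square 5; +1 → 6.
Latitude subsquare x = 23; +1 → 24, wraps to 0 = a, carry into square.
Latitude square 9; +1 → 10, wraps to 0, carry into field.
Latitude field O = 14; +1 → 15 = P.

RP60aa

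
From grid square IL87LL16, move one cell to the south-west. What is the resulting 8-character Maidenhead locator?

IL87ll05

Longitude extended square 1; −1 → 0.
Latitude extended square 6; −1 → 5.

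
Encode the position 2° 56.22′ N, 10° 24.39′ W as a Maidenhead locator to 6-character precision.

IJ42tw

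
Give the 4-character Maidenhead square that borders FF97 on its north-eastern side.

Longitude square 9; +1 → 10, wraps to 0, carry into field.
Longitude field F = 5; +1 → 6 = G.
Latitude square 7; +1 → 8.

GF08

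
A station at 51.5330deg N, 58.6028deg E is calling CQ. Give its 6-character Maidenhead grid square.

Offset from 180°W / 90°S: lon 238.6028°, lat 141.5330°.
Field (20°×10°, letters A–R): lon ⌊238.6028/20⌋ = 11 → L; lat ⌊141.5330/10⌋ = 14 → O.
Square (2°×1°, digits 0–9): lon ⌊18.6028/2⌋ = 9; lat ⌊1.5330/1⌋ = 1.
Subsquare (5′×2.5′, letters a–x): lon ⌊0.6028/0.0833333⌋ = 7 → h; lat ⌊0.5330/0.0416667⌋ = 12 → m.

LO91hm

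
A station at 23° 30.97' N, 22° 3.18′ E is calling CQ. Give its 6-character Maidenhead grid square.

Shift to the Maidenhead origin (180°W, 90°S): lon 202.0530, lat 113.5162.
Field: lon ⌊202.0530/20⌋ = 10 → K; lat ⌊113.5162/10⌋ = 11 → L.
Square: lon ⌊2.0530/2⌋ = 1; lat ⌊3.5162/1⌋ = 3.
Subsquare: lon ⌊0.0530/0.0833333⌋ = 0 → a; lat ⌊0.5162/0.0416667⌋ = 12 → m.

KL13am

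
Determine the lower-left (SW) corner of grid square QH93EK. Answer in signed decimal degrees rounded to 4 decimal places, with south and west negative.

-16.5833, 158.3333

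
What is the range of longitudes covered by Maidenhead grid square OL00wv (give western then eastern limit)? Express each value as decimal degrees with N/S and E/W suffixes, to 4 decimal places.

101.8333° E, 101.9167° E

Field O=14, L=11: +14·20° lon, +11·10° lat → SW at lon 100°, lat 20°.
Square 0, 0: +0·2° lon, +0·1° lat → SW at lon 100°, lat 20°.
Subsquare w=22, v=21: +22·0.0833333° lon, +21·0.0416667° lat → SW at lon 101.833°, lat 20.875°.
Cell spans 0.0833333° lon × 0.0416667° lat.
west 101.8333° E, east 101.9167° E.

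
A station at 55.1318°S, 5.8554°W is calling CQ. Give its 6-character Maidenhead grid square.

Add 180° to longitude and 90° to latitude: 174.1446, 34.8682.
Field: 174.1446/20 → 8 → I, 34.8682/10 → 3 → D; chars ID.
Square: 14.1446/2 → 7, 4.8682/1 → 4; chars 74.
Subsquare: 0.1446/0.0833333 → 1 → b, 0.8682/0.0416667 → 20 → u; chars bu.

ID74bu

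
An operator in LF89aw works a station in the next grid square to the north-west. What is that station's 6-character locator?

LF79xx

Longitude subsquare a = 0; −1 → -1, wraps to 23 = x, carry into square.
Longitude square 8; −1 → 7.
Latitude subsquare w = 22; +1 → 23 = x.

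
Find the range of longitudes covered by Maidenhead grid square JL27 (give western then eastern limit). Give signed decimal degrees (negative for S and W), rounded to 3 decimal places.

Field J=9, L=11: +9·20° lon, +11·10° lat → SW at lon 0°, lat 20°.
Square 2, 7: +2·2° lon, +7·1° lat → SW at lon 4°, lat 27°.
Cell spans 2° lon × 1° lat.
west 4.000, east 6.000.

4.000, 6.000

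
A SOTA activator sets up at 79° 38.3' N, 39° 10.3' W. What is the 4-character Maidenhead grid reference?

Offset from 180°W / 90°S: lon 140.83°, lat 169.64°.
Field: 140.83/20 → 7 → H, 169.64/10 → 16 → Q; chars HQ.
Square: 0.83/2 → 0, 9.64/1 → 9; chars 09.

HQ09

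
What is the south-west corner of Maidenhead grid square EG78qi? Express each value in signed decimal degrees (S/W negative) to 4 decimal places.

Field E=4, G=6: +4·20° lon, +6·10° lat → SW at lon -100°, lat -30°.
Square 7, 8: +7·2° lon, +8·1° lat → SW at lon -86°, lat -22°.
Subsquare q=16, i=8: +16·0.0833333° lon, +8·0.0416667° lat → SW at lon -84.6667°, lat -21.6667°.
latitude -21.6667, longitude -84.6667.

-21.6667, -84.6667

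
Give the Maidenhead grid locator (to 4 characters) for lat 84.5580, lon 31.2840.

KR54

Offset from 180°W / 90°S: lon 211.28°, lat 174.56°.
Field: 211.28/20 → 10 → K, 174.56/10 → 17 → R; chars KR.
Square: 11.28/2 → 5, 4.56/1 → 4; chars 54.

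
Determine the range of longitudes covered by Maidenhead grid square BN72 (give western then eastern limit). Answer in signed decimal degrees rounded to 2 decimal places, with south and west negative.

-146.00, -144.00

Field B=1, N=13: +1·20° lon, +13·10° lat → SW at lon -160°, lat 40°.
Square 7, 2: +7·2° lon, +2·1° lat → SW at lon -146°, lat 42°.
Cell spans 2° lon × 1° lat.
west -146.00, east -144.00.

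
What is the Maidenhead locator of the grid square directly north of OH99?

OI90

Latitude square 9; +1 → 10, wraps to 0, carry into field.
Latitude field H = 7; +1 → 8 = I.
The longitude characters are unchanged.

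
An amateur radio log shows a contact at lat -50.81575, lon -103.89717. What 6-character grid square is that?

DD89be

Shift to the Maidenhead origin (180°W, 90°S): lon 76.1028, lat 39.1842.
Field (20°×10°, letters A–R): lon ⌊76.1028/20⌋ = 3 → D; lat ⌊39.1842/10⌋ = 3 → D.
Square (2°×1°, digits 0–9): lon ⌊16.1028/2⌋ = 8; lat ⌊9.1842/1⌋ = 9.
Subsquare (5′×2.5′, letters a–x): lon ⌊0.1028/0.0833333⌋ = 1 → b; lat ⌊0.1842/0.0416667⌋ = 4 → e.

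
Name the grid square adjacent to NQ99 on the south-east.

OQ08

Longitude square 9; +1 → 10, wraps to 0, carry into field.
Longitude field N = 13; +1 → 14 = O.
Latitude square 9; −1 → 8.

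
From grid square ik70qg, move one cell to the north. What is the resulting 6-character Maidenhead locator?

IK70qh

Latitude subsquare g = 6; +1 → 7 = h.
The longitude characters are unchanged.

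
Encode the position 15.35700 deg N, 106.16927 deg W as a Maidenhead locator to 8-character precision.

DK65vi95

Offset from 180°W / 90°S: lon 73.83073°, lat 105.35700°.
Field: 73.83073/20 → 3 → D, 105.35700/10 → 10 → K; chars DK.
Square: 13.83073/2 → 6, 5.35700/1 → 5; chars 65.
Subsquare: 1.83073/0.0833333 → 21 → v, 0.35700/0.0416667 → 8 → i; chars vi.
Extended square: 0.08073/0.00833333 → 9, 0.02367/0.00416667 → 5; chars 95.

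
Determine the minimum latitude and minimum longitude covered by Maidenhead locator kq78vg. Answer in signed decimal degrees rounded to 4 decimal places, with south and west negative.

78.2500, 35.7500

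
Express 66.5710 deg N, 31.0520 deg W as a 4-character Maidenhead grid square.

HP46

Shift to the Maidenhead origin (180°W, 90°S): lon 148.95, lat 156.57.
Field (20°×10°, letters A–R): lon ⌊148.95/20⌋ = 7 → H; lat ⌊156.57/10⌋ = 15 → P.
Square (2°×1°, digits 0–9): lon ⌊8.95/2⌋ = 4; lat ⌊6.57/1⌋ = 6.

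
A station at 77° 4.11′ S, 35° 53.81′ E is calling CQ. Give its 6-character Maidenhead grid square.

KB72ww

Add 180° to longitude and 90° to latitude: 215.8968, 12.9315.
Field: 215.8968/20 → 10 → K, 12.9315/10 → 1 → B; chars KB.
Square: 15.8968/2 → 7, 2.9315/1 → 2; chars 72.
Subsquare: 1.8968/0.0833333 → 22 → w, 0.9315/0.0416667 → 22 → w; chars ww.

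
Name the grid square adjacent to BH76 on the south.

Latitude square 6; −1 → 5.
The longitude characters are unchanged.

BH75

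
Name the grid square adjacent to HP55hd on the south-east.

Longitude subsquare h = 7; +1 → 8 = i.
Latitude subsquare d = 3; −1 → 2 = c.

HP55ic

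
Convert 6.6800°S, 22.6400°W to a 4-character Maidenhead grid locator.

HI83

Add 180° to longitude and 90° to latitude: 157.36, 83.32.
Field (20°×10°, letters A–R): lon ⌊157.36/20⌋ = 7 → H; lat ⌊83.32/10⌋ = 8 → I.
Square (2°×1°, digits 0–9): lon ⌊17.36/2⌋ = 8; lat ⌊3.32/1⌋ = 3.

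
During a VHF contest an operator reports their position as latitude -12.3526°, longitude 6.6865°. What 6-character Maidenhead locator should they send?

Add 180° to longitude and 90° to latitude: 186.6865, 77.6474.
Field (20°×10°, letters A–R): lon ⌊186.6865/20⌋ = 9 → J; lat ⌊77.6474/10⌋ = 7 → H.
Square (2°×1°, digits 0–9): lon ⌊6.6865/2⌋ = 3; lat ⌊7.6474/1⌋ = 7.
Subsquare (5′×2.5′, letters a–x): lon ⌊0.6865/0.0833333⌋ = 8 → i; lat ⌊0.6474/0.0416667⌋ = 15 → p.

JH37ip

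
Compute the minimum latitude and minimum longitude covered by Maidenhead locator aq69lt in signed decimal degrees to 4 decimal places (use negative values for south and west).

79.7917, -167.0833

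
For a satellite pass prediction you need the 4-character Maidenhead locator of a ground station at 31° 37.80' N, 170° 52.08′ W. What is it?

Offset from 180°W / 90°S: lon 9.13°, lat 121.63°.
Field (20°×10°, letters A–R): 9.13/20 → 0 → A, 121.63/10 → 12 → M; chars AM.
Square (2°×1°, digits 0–9): 9.13/2 → 4, 1.63/1 → 1; chars 41.

AM41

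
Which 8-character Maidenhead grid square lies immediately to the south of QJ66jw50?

QJ66jv59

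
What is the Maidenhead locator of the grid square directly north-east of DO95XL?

Longitude subsquare x = 23; +1 → 24, wraps to 0 = a, carry into square.
Longitude square 9; +1 → 10, wraps to 0, carry into field.
Longitude field D = 3; +1 → 4 = E.
Latitude subsquare l = 11; +1 → 12 = m.

EO05am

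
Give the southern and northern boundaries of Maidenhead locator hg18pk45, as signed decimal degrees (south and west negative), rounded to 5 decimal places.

Field H=7, G=6: +7·20° lon, +6·10° lat → SW at lon -40°, lat -30°.
Square 1, 8: +1·2° lon, +8·1° lat → SW at lon -38°, lat -22°.
Subsquare p=15, k=10: +15·0.0833333° lon, +10·0.0416667° lat → SW at lon -36.75°, lat -21.5833°.
Extended square 4, 5: +4·0.00833333° lon, +5·0.00416667° lat → SW at lon -36.7167°, lat -21.5625°.
Cell spans 0.00833333° lon × 0.00416667° lat.
south -21.56250, north -21.55833.

-21.56250, -21.55833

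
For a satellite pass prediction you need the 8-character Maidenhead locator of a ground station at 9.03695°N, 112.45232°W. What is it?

Add 180° to longitude and 90° to latitude: 67.54768, 99.03695.
Field (20°×10°, letters A–R): 67.54768/20 → 3 → D, 99.03695/10 → 9 → J; chars DJ.
Square (2°×1°, digits 0–9): 7.54768/2 → 3, 9.03695/1 → 9; chars 39.
Subsquare (5′×2.5′, letters a–x): 1.54768/0.0833333 → 18 → s, 0.03695/0.0416667 → 0 → a; chars sa.
Extended square (30″×15″, digits 0–9): 0.04768/0.00833333 → 5, 0.03695/0.00416667 → 8; chars 58.

DJ39sa58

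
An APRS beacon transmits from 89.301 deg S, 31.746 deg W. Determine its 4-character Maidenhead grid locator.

Shift to the Maidenhead origin (180°W, 90°S): lon 148.25, lat 0.70.
Field: 148.25/20 → 7 → H, 0.70/10 → 0 → A; chars HA.
Square: 8.25/2 → 4, 0.70/1 → 0; chars 40.

HA40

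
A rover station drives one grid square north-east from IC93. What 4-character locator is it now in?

JC04

Longitude square 9; +1 → 10, wraps to 0, carry into field.
Longitude field I = 8; +1 → 9 = J.
Latitude square 3; +1 → 4.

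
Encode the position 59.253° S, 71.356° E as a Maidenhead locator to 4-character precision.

Offset from 180°W / 90°S: lon 251.36°, lat 30.75°.
Field: lon ⌊251.36/20⌋ = 12 → M; lat ⌊30.75/10⌋ = 3 → D.
Square: lon ⌊11.36/2⌋ = 5; lat ⌊0.75/1⌋ = 0.

MD50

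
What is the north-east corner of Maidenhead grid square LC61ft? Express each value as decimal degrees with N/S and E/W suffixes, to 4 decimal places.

Field L=11, C=2: +11·20° lon, +2·10° lat → SW at lon 40°, lat -70°.
Square 6, 1: +6·2° lon, +1·1° lat → SW at lon 52°, lat -69°.
Subsquare f=5, t=19: +5·0.0833333° lon, +19·0.0416667° lat → SW at lon 52.4167°, lat -68.2083°.
Cell spans 0.0833333° lon × 0.0416667° lat. NE corner is SW corner plus one full cell.
latitude 68.1667° S, longitude 52.5000° E.

68.1667° S, 52.5000° E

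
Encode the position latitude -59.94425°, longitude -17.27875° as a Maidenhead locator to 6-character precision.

Offset from 180°W / 90°S: lon 162.7212°, lat 30.0558°.
Field: 162.7212/20 → 8 → I, 30.0558/10 → 3 → D; chars ID.
Square: 2.7212/2 → 1, 0.0558/1 → 0; chars 10.
Subsquare: 0.7212/0.0833333 → 8 → i, 0.0558/0.0416667 → 1 → b; chars ib.

ID10ib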